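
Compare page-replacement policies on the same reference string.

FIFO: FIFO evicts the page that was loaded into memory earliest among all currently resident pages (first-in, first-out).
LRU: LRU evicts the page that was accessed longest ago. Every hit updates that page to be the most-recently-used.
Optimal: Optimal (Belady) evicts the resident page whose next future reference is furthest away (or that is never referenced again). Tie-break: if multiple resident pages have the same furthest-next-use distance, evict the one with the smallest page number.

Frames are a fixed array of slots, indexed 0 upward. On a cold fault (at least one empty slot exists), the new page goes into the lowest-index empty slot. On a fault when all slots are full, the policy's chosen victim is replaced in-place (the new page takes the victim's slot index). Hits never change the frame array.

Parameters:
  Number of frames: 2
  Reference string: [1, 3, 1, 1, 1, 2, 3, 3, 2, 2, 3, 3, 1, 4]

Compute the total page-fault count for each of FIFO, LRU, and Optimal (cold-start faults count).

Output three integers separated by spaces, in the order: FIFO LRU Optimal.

Answer: 5 6 5

Derivation:
--- FIFO ---
  step 0: ref 1 -> FAULT, frames=[1,-] (faults so far: 1)
  step 1: ref 3 -> FAULT, frames=[1,3] (faults so far: 2)
  step 2: ref 1 -> HIT, frames=[1,3] (faults so far: 2)
  step 3: ref 1 -> HIT, frames=[1,3] (faults so far: 2)
  step 4: ref 1 -> HIT, frames=[1,3] (faults so far: 2)
  step 5: ref 2 -> FAULT, evict 1, frames=[2,3] (faults so far: 3)
  step 6: ref 3 -> HIT, frames=[2,3] (faults so far: 3)
  step 7: ref 3 -> HIT, frames=[2,3] (faults so far: 3)
  step 8: ref 2 -> HIT, frames=[2,3] (faults so far: 3)
  step 9: ref 2 -> HIT, frames=[2,3] (faults so far: 3)
  step 10: ref 3 -> HIT, frames=[2,3] (faults so far: 3)
  step 11: ref 3 -> HIT, frames=[2,3] (faults so far: 3)
  step 12: ref 1 -> FAULT, evict 3, frames=[2,1] (faults so far: 4)
  step 13: ref 4 -> FAULT, evict 2, frames=[4,1] (faults so far: 5)
  FIFO total faults: 5
--- LRU ---
  step 0: ref 1 -> FAULT, frames=[1,-] (faults so far: 1)
  step 1: ref 3 -> FAULT, frames=[1,3] (faults so far: 2)
  step 2: ref 1 -> HIT, frames=[1,3] (faults so far: 2)
  step 3: ref 1 -> HIT, frames=[1,3] (faults so far: 2)
  step 4: ref 1 -> HIT, frames=[1,3] (faults so far: 2)
  step 5: ref 2 -> FAULT, evict 3, frames=[1,2] (faults so far: 3)
  step 6: ref 3 -> FAULT, evict 1, frames=[3,2] (faults so far: 4)
  step 7: ref 3 -> HIT, frames=[3,2] (faults so far: 4)
  step 8: ref 2 -> HIT, frames=[3,2] (faults so far: 4)
  step 9: ref 2 -> HIT, frames=[3,2] (faults so far: 4)
  step 10: ref 3 -> HIT, frames=[3,2] (faults so far: 4)
  step 11: ref 3 -> HIT, frames=[3,2] (faults so far: 4)
  step 12: ref 1 -> FAULT, evict 2, frames=[3,1] (faults so far: 5)
  step 13: ref 4 -> FAULT, evict 3, frames=[4,1] (faults so far: 6)
  LRU total faults: 6
--- Optimal ---
  step 0: ref 1 -> FAULT, frames=[1,-] (faults so far: 1)
  step 1: ref 3 -> FAULT, frames=[1,3] (faults so far: 2)
  step 2: ref 1 -> HIT, frames=[1,3] (faults so far: 2)
  step 3: ref 1 -> HIT, frames=[1,3] (faults so far: 2)
  step 4: ref 1 -> HIT, frames=[1,3] (faults so far: 2)
  step 5: ref 2 -> FAULT, evict 1, frames=[2,3] (faults so far: 3)
  step 6: ref 3 -> HIT, frames=[2,3] (faults so far: 3)
  step 7: ref 3 -> HIT, frames=[2,3] (faults so far: 3)
  step 8: ref 2 -> HIT, frames=[2,3] (faults so far: 3)
  step 9: ref 2 -> HIT, frames=[2,3] (faults so far: 3)
  step 10: ref 3 -> HIT, frames=[2,3] (faults so far: 3)
  step 11: ref 3 -> HIT, frames=[2,3] (faults so far: 3)
  step 12: ref 1 -> FAULT, evict 2, frames=[1,3] (faults so far: 4)
  step 13: ref 4 -> FAULT, evict 1, frames=[4,3] (faults so far: 5)
  Optimal total faults: 5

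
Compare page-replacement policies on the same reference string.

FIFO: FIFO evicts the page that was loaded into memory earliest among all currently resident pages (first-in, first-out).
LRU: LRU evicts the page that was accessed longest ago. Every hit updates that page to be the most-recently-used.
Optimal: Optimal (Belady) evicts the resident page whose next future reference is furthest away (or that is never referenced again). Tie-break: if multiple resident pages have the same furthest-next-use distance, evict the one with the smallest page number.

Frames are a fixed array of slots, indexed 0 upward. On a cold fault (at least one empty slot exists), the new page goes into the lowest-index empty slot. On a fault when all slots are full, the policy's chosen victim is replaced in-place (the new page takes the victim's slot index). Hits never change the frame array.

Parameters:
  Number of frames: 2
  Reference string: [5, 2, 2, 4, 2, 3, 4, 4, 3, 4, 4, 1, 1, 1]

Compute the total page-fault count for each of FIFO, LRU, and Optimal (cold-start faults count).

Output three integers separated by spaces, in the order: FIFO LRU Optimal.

--- FIFO ---
  step 0: ref 5 -> FAULT, frames=[5,-] (faults so far: 1)
  step 1: ref 2 -> FAULT, frames=[5,2] (faults so far: 2)
  step 2: ref 2 -> HIT, frames=[5,2] (faults so far: 2)
  step 3: ref 4 -> FAULT, evict 5, frames=[4,2] (faults so far: 3)
  step 4: ref 2 -> HIT, frames=[4,2] (faults so far: 3)
  step 5: ref 3 -> FAULT, evict 2, frames=[4,3] (faults so far: 4)
  step 6: ref 4 -> HIT, frames=[4,3] (faults so far: 4)
  step 7: ref 4 -> HIT, frames=[4,3] (faults so far: 4)
  step 8: ref 3 -> HIT, frames=[4,3] (faults so far: 4)
  step 9: ref 4 -> HIT, frames=[4,3] (faults so far: 4)
  step 10: ref 4 -> HIT, frames=[4,3] (faults so far: 4)
  step 11: ref 1 -> FAULT, evict 4, frames=[1,3] (faults so far: 5)
  step 12: ref 1 -> HIT, frames=[1,3] (faults so far: 5)
  step 13: ref 1 -> HIT, frames=[1,3] (faults so far: 5)
  FIFO total faults: 5
--- LRU ---
  step 0: ref 5 -> FAULT, frames=[5,-] (faults so far: 1)
  step 1: ref 2 -> FAULT, frames=[5,2] (faults so far: 2)
  step 2: ref 2 -> HIT, frames=[5,2] (faults so far: 2)
  step 3: ref 4 -> FAULT, evict 5, frames=[4,2] (faults so far: 3)
  step 4: ref 2 -> HIT, frames=[4,2] (faults so far: 3)
  step 5: ref 3 -> FAULT, evict 4, frames=[3,2] (faults so far: 4)
  step 6: ref 4 -> FAULT, evict 2, frames=[3,4] (faults so far: 5)
  step 7: ref 4 -> HIT, frames=[3,4] (faults so far: 5)
  step 8: ref 3 -> HIT, frames=[3,4] (faults so far: 5)
  step 9: ref 4 -> HIT, frames=[3,4] (faults so far: 5)
  step 10: ref 4 -> HIT, frames=[3,4] (faults so far: 5)
  step 11: ref 1 -> FAULT, evict 3, frames=[1,4] (faults so far: 6)
  step 12: ref 1 -> HIT, frames=[1,4] (faults so far: 6)
  step 13: ref 1 -> HIT, frames=[1,4] (faults so far: 6)
  LRU total faults: 6
--- Optimal ---
  step 0: ref 5 -> FAULT, frames=[5,-] (faults so far: 1)
  step 1: ref 2 -> FAULT, frames=[5,2] (faults so far: 2)
  step 2: ref 2 -> HIT, frames=[5,2] (faults so far: 2)
  step 3: ref 4 -> FAULT, evict 5, frames=[4,2] (faults so far: 3)
  step 4: ref 2 -> HIT, frames=[4,2] (faults so far: 3)
  step 5: ref 3 -> FAULT, evict 2, frames=[4,3] (faults so far: 4)
  step 6: ref 4 -> HIT, frames=[4,3] (faults so far: 4)
  step 7: ref 4 -> HIT, frames=[4,3] (faults so far: 4)
  step 8: ref 3 -> HIT, frames=[4,3] (faults so far: 4)
  step 9: ref 4 -> HIT, frames=[4,3] (faults so far: 4)
  step 10: ref 4 -> HIT, frames=[4,3] (faults so far: 4)
  step 11: ref 1 -> FAULT, evict 3, frames=[4,1] (faults so far: 5)
  step 12: ref 1 -> HIT, frames=[4,1] (faults so far: 5)
  step 13: ref 1 -> HIT, frames=[4,1] (faults so far: 5)
  Optimal total faults: 5

Answer: 5 6 5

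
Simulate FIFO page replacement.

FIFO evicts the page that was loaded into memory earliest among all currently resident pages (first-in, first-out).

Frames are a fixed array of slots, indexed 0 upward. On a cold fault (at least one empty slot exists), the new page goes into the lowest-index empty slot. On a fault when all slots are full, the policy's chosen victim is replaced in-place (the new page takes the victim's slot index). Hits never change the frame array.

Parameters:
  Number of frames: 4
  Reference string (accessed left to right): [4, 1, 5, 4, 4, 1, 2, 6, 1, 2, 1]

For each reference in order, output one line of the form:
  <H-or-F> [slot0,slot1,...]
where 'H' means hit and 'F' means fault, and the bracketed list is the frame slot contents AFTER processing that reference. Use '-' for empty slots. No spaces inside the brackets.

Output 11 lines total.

F [4,-,-,-]
F [4,1,-,-]
F [4,1,5,-]
H [4,1,5,-]
H [4,1,5,-]
H [4,1,5,-]
F [4,1,5,2]
F [6,1,5,2]
H [6,1,5,2]
H [6,1,5,2]
H [6,1,5,2]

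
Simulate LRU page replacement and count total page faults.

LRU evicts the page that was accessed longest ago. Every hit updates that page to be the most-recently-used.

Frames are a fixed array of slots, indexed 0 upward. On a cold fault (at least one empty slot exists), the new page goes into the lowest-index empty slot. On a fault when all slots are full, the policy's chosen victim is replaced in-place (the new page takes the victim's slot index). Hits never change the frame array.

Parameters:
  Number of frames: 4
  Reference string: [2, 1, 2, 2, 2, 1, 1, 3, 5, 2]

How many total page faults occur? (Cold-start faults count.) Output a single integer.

Answer: 4

Derivation:
Step 0: ref 2 → FAULT, frames=[2,-,-,-]
Step 1: ref 1 → FAULT, frames=[2,1,-,-]
Step 2: ref 2 → HIT, frames=[2,1,-,-]
Step 3: ref 2 → HIT, frames=[2,1,-,-]
Step 4: ref 2 → HIT, frames=[2,1,-,-]
Step 5: ref 1 → HIT, frames=[2,1,-,-]
Step 6: ref 1 → HIT, frames=[2,1,-,-]
Step 7: ref 3 → FAULT, frames=[2,1,3,-]
Step 8: ref 5 → FAULT, frames=[2,1,3,5]
Step 9: ref 2 → HIT, frames=[2,1,3,5]
Total faults: 4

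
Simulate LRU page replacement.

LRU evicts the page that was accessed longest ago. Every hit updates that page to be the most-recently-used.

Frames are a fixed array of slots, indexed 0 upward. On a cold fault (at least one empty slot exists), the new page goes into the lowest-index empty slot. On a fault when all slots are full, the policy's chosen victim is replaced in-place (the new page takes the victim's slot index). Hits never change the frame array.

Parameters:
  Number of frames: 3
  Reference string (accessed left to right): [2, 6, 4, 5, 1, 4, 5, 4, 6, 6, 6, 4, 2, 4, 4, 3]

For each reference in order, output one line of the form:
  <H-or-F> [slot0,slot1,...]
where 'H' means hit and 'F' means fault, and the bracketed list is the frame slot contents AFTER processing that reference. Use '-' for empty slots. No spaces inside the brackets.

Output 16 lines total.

F [2,-,-]
F [2,6,-]
F [2,6,4]
F [5,6,4]
F [5,1,4]
H [5,1,4]
H [5,1,4]
H [5,1,4]
F [5,6,4]
H [5,6,4]
H [5,6,4]
H [5,6,4]
F [2,6,4]
H [2,6,4]
H [2,6,4]
F [2,3,4]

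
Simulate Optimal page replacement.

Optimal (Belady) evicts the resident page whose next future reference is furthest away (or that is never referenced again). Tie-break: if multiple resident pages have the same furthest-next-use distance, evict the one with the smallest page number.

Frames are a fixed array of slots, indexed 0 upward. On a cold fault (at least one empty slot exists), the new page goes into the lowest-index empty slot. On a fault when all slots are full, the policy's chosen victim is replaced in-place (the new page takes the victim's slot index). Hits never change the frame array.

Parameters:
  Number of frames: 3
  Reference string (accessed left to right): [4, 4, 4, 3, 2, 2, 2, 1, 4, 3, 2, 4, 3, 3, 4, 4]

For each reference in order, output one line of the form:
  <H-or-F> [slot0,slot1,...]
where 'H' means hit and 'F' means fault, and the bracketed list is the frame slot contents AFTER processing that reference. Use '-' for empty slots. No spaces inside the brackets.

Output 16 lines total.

F [4,-,-]
H [4,-,-]
H [4,-,-]
F [4,3,-]
F [4,3,2]
H [4,3,2]
H [4,3,2]
F [4,3,1]
H [4,3,1]
H [4,3,1]
F [4,3,2]
H [4,3,2]
H [4,3,2]
H [4,3,2]
H [4,3,2]
H [4,3,2]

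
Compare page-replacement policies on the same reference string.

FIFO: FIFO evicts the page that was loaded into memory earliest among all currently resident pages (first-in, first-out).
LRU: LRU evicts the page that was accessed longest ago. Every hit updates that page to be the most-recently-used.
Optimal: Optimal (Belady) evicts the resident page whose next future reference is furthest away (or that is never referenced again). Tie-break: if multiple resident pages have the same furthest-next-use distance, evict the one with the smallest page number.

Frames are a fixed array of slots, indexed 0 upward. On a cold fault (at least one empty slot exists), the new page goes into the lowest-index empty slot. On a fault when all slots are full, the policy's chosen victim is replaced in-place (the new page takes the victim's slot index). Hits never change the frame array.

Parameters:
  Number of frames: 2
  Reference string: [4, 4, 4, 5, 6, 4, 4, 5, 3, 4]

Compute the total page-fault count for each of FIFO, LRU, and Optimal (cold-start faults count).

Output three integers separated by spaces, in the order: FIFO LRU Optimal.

--- FIFO ---
  step 0: ref 4 -> FAULT, frames=[4,-] (faults so far: 1)
  step 1: ref 4 -> HIT, frames=[4,-] (faults so far: 1)
  step 2: ref 4 -> HIT, frames=[4,-] (faults so far: 1)
  step 3: ref 5 -> FAULT, frames=[4,5] (faults so far: 2)
  step 4: ref 6 -> FAULT, evict 4, frames=[6,5] (faults so far: 3)
  step 5: ref 4 -> FAULT, evict 5, frames=[6,4] (faults so far: 4)
  step 6: ref 4 -> HIT, frames=[6,4] (faults so far: 4)
  step 7: ref 5 -> FAULT, evict 6, frames=[5,4] (faults so far: 5)
  step 8: ref 3 -> FAULT, evict 4, frames=[5,3] (faults so far: 6)
  step 9: ref 4 -> FAULT, evict 5, frames=[4,3] (faults so far: 7)
  FIFO total faults: 7
--- LRU ---
  step 0: ref 4 -> FAULT, frames=[4,-] (faults so far: 1)
  step 1: ref 4 -> HIT, frames=[4,-] (faults so far: 1)
  step 2: ref 4 -> HIT, frames=[4,-] (faults so far: 1)
  step 3: ref 5 -> FAULT, frames=[4,5] (faults so far: 2)
  step 4: ref 6 -> FAULT, evict 4, frames=[6,5] (faults so far: 3)
  step 5: ref 4 -> FAULT, evict 5, frames=[6,4] (faults so far: 4)
  step 6: ref 4 -> HIT, frames=[6,4] (faults so far: 4)
  step 7: ref 5 -> FAULT, evict 6, frames=[5,4] (faults so far: 5)
  step 8: ref 3 -> FAULT, evict 4, frames=[5,3] (faults so far: 6)
  step 9: ref 4 -> FAULT, evict 5, frames=[4,3] (faults so far: 7)
  LRU total faults: 7
--- Optimal ---
  step 0: ref 4 -> FAULT, frames=[4,-] (faults so far: 1)
  step 1: ref 4 -> HIT, frames=[4,-] (faults so far: 1)
  step 2: ref 4 -> HIT, frames=[4,-] (faults so far: 1)
  step 3: ref 5 -> FAULT, frames=[4,5] (faults so far: 2)
  step 4: ref 6 -> FAULT, evict 5, frames=[4,6] (faults so far: 3)
  step 5: ref 4 -> HIT, frames=[4,6] (faults so far: 3)
  step 6: ref 4 -> HIT, frames=[4,6] (faults so far: 3)
  step 7: ref 5 -> FAULT, evict 6, frames=[4,5] (faults so far: 4)
  step 8: ref 3 -> FAULT, evict 5, frames=[4,3] (faults so far: 5)
  step 9: ref 4 -> HIT, frames=[4,3] (faults so far: 5)
  Optimal total faults: 5

Answer: 7 7 5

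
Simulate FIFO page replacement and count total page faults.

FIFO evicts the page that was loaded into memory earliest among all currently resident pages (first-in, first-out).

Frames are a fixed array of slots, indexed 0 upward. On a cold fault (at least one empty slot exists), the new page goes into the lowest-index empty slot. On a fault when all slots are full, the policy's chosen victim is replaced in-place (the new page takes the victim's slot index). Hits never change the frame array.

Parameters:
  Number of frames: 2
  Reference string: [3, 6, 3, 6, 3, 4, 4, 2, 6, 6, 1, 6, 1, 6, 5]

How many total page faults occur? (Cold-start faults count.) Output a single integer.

Step 0: ref 3 → FAULT, frames=[3,-]
Step 1: ref 6 → FAULT, frames=[3,6]
Step 2: ref 3 → HIT, frames=[3,6]
Step 3: ref 6 → HIT, frames=[3,6]
Step 4: ref 3 → HIT, frames=[3,6]
Step 5: ref 4 → FAULT (evict 3), frames=[4,6]
Step 6: ref 4 → HIT, frames=[4,6]
Step 7: ref 2 → FAULT (evict 6), frames=[4,2]
Step 8: ref 6 → FAULT (evict 4), frames=[6,2]
Step 9: ref 6 → HIT, frames=[6,2]
Step 10: ref 1 → FAULT (evict 2), frames=[6,1]
Step 11: ref 6 → HIT, frames=[6,1]
Step 12: ref 1 → HIT, frames=[6,1]
Step 13: ref 6 → HIT, frames=[6,1]
Step 14: ref 5 → FAULT (evict 6), frames=[5,1]
Total faults: 7

Answer: 7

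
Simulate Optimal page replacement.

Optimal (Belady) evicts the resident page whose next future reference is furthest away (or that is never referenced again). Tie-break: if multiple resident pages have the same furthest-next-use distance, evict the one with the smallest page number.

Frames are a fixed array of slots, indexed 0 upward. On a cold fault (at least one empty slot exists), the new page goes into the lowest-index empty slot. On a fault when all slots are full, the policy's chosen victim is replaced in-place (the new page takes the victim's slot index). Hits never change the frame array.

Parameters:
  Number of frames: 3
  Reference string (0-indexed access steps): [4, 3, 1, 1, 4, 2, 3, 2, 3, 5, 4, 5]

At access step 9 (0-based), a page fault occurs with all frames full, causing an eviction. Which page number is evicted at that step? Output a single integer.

Answer: 2

Derivation:
Step 0: ref 4 -> FAULT, frames=[4,-,-]
Step 1: ref 3 -> FAULT, frames=[4,3,-]
Step 2: ref 1 -> FAULT, frames=[4,3,1]
Step 3: ref 1 -> HIT, frames=[4,3,1]
Step 4: ref 4 -> HIT, frames=[4,3,1]
Step 5: ref 2 -> FAULT, evict 1, frames=[4,3,2]
Step 6: ref 3 -> HIT, frames=[4,3,2]
Step 7: ref 2 -> HIT, frames=[4,3,2]
Step 8: ref 3 -> HIT, frames=[4,3,2]
Step 9: ref 5 -> FAULT, evict 2, frames=[4,3,5]
At step 9: evicted page 2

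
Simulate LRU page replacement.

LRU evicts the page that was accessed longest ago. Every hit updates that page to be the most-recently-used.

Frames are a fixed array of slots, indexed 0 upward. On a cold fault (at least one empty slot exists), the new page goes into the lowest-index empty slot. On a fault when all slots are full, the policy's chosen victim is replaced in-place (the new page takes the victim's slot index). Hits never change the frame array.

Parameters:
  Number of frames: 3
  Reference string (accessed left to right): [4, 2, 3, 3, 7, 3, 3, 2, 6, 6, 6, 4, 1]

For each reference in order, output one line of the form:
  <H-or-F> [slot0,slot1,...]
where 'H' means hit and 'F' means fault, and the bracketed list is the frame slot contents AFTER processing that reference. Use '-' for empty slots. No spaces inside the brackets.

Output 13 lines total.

F [4,-,-]
F [4,2,-]
F [4,2,3]
H [4,2,3]
F [7,2,3]
H [7,2,3]
H [7,2,3]
H [7,2,3]
F [6,2,3]
H [6,2,3]
H [6,2,3]
F [6,2,4]
F [6,1,4]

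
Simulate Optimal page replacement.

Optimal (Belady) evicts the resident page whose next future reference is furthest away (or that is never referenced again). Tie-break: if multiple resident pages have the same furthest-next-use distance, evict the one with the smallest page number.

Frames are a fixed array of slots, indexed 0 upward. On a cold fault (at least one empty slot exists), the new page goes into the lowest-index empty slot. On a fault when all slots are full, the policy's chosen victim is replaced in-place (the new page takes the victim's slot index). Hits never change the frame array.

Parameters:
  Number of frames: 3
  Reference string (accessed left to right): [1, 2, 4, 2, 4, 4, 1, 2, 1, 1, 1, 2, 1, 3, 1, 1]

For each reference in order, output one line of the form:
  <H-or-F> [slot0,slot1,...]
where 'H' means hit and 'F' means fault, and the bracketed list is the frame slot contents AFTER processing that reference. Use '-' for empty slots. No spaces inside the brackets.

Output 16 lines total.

F [1,-,-]
F [1,2,-]
F [1,2,4]
H [1,2,4]
H [1,2,4]
H [1,2,4]
H [1,2,4]
H [1,2,4]
H [1,2,4]
H [1,2,4]
H [1,2,4]
H [1,2,4]
H [1,2,4]
F [1,3,4]
H [1,3,4]
H [1,3,4]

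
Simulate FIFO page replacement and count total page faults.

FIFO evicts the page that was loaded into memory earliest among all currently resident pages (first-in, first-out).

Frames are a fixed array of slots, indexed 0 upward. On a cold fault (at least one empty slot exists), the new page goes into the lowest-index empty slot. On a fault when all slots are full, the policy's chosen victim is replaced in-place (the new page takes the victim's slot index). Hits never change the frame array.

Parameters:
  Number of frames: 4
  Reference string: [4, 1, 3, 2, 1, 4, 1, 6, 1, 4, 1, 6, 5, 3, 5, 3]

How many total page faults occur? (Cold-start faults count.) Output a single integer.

Answer: 9

Derivation:
Step 0: ref 4 → FAULT, frames=[4,-,-,-]
Step 1: ref 1 → FAULT, frames=[4,1,-,-]
Step 2: ref 3 → FAULT, frames=[4,1,3,-]
Step 3: ref 2 → FAULT, frames=[4,1,3,2]
Step 4: ref 1 → HIT, frames=[4,1,3,2]
Step 5: ref 4 → HIT, frames=[4,1,3,2]
Step 6: ref 1 → HIT, frames=[4,1,3,2]
Step 7: ref 6 → FAULT (evict 4), frames=[6,1,3,2]
Step 8: ref 1 → HIT, frames=[6,1,3,2]
Step 9: ref 4 → FAULT (evict 1), frames=[6,4,3,2]
Step 10: ref 1 → FAULT (evict 3), frames=[6,4,1,2]
Step 11: ref 6 → HIT, frames=[6,4,1,2]
Step 12: ref 5 → FAULT (evict 2), frames=[6,4,1,5]
Step 13: ref 3 → FAULT (evict 6), frames=[3,4,1,5]
Step 14: ref 5 → HIT, frames=[3,4,1,5]
Step 15: ref 3 → HIT, frames=[3,4,1,5]
Total faults: 9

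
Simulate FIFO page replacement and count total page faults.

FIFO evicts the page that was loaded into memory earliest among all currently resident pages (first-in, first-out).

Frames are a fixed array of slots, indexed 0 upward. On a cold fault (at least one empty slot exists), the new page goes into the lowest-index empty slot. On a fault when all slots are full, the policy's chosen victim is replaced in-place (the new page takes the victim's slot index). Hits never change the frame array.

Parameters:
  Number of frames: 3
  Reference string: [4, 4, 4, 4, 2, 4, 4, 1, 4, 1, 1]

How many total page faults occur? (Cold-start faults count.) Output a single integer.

Answer: 3

Derivation:
Step 0: ref 4 → FAULT, frames=[4,-,-]
Step 1: ref 4 → HIT, frames=[4,-,-]
Step 2: ref 4 → HIT, frames=[4,-,-]
Step 3: ref 4 → HIT, frames=[4,-,-]
Step 4: ref 2 → FAULT, frames=[4,2,-]
Step 5: ref 4 → HIT, frames=[4,2,-]
Step 6: ref 4 → HIT, frames=[4,2,-]
Step 7: ref 1 → FAULT, frames=[4,2,1]
Step 8: ref 4 → HIT, frames=[4,2,1]
Step 9: ref 1 → HIT, frames=[4,2,1]
Step 10: ref 1 → HIT, frames=[4,2,1]
Total faults: 3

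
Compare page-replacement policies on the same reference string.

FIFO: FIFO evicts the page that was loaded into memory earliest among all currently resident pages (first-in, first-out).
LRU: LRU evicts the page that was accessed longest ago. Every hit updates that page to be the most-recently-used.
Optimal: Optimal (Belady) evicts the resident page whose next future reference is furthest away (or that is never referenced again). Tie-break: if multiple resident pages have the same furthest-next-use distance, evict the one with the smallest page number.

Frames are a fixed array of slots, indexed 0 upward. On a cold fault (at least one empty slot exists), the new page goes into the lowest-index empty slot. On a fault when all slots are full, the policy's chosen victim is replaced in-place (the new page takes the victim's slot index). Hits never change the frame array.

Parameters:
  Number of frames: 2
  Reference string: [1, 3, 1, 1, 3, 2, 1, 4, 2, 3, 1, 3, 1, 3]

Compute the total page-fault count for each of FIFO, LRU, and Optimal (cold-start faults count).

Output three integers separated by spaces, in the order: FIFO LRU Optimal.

--- FIFO ---
  step 0: ref 1 -> FAULT, frames=[1,-] (faults so far: 1)
  step 1: ref 3 -> FAULT, frames=[1,3] (faults so far: 2)
  step 2: ref 1 -> HIT, frames=[1,3] (faults so far: 2)
  step 3: ref 1 -> HIT, frames=[1,3] (faults so far: 2)
  step 4: ref 3 -> HIT, frames=[1,3] (faults so far: 2)
  step 5: ref 2 -> FAULT, evict 1, frames=[2,3] (faults so far: 3)
  step 6: ref 1 -> FAULT, evict 3, frames=[2,1] (faults so far: 4)
  step 7: ref 4 -> FAULT, evict 2, frames=[4,1] (faults so far: 5)
  step 8: ref 2 -> FAULT, evict 1, frames=[4,2] (faults so far: 6)
  step 9: ref 3 -> FAULT, evict 4, frames=[3,2] (faults so far: 7)
  step 10: ref 1 -> FAULT, evict 2, frames=[3,1] (faults so far: 8)
  step 11: ref 3 -> HIT, frames=[3,1] (faults so far: 8)
  step 12: ref 1 -> HIT, frames=[3,1] (faults so far: 8)
  step 13: ref 3 -> HIT, frames=[3,1] (faults so far: 8)
  FIFO total faults: 8
--- LRU ---
  step 0: ref 1 -> FAULT, frames=[1,-] (faults so far: 1)
  step 1: ref 3 -> FAULT, frames=[1,3] (faults so far: 2)
  step 2: ref 1 -> HIT, frames=[1,3] (faults so far: 2)
  step 3: ref 1 -> HIT, frames=[1,3] (faults so far: 2)
  step 4: ref 3 -> HIT, frames=[1,3] (faults so far: 2)
  step 5: ref 2 -> FAULT, evict 1, frames=[2,3] (faults so far: 3)
  step 6: ref 1 -> FAULT, evict 3, frames=[2,1] (faults so far: 4)
  step 7: ref 4 -> FAULT, evict 2, frames=[4,1] (faults so far: 5)
  step 8: ref 2 -> FAULT, evict 1, frames=[4,2] (faults so far: 6)
  step 9: ref 3 -> FAULT, evict 4, frames=[3,2] (faults so far: 7)
  step 10: ref 1 -> FAULT, evict 2, frames=[3,1] (faults so far: 8)
  step 11: ref 3 -> HIT, frames=[3,1] (faults so far: 8)
  step 12: ref 1 -> HIT, frames=[3,1] (faults so far: 8)
  step 13: ref 3 -> HIT, frames=[3,1] (faults so far: 8)
  LRU total faults: 8
--- Optimal ---
  step 0: ref 1 -> FAULT, frames=[1,-] (faults so far: 1)
  step 1: ref 3 -> FAULT, frames=[1,3] (faults so far: 2)
  step 2: ref 1 -> HIT, frames=[1,3] (faults so far: 2)
  step 3: ref 1 -> HIT, frames=[1,3] (faults so far: 2)
  step 4: ref 3 -> HIT, frames=[1,3] (faults so far: 2)
  step 5: ref 2 -> FAULT, evict 3, frames=[1,2] (faults so far: 3)
  step 6: ref 1 -> HIT, frames=[1,2] (faults so far: 3)
  step 7: ref 4 -> FAULT, evict 1, frames=[4,2] (faults so far: 4)
  step 8: ref 2 -> HIT, frames=[4,2] (faults so far: 4)
  step 9: ref 3 -> FAULT, evict 2, frames=[4,3] (faults so far: 5)
  step 10: ref 1 -> FAULT, evict 4, frames=[1,3] (faults so far: 6)
  step 11: ref 3 -> HIT, frames=[1,3] (faults so far: 6)
  step 12: ref 1 -> HIT, frames=[1,3] (faults so far: 6)
  step 13: ref 3 -> HIT, frames=[1,3] (faults so far: 6)
  Optimal total faults: 6

Answer: 8 8 6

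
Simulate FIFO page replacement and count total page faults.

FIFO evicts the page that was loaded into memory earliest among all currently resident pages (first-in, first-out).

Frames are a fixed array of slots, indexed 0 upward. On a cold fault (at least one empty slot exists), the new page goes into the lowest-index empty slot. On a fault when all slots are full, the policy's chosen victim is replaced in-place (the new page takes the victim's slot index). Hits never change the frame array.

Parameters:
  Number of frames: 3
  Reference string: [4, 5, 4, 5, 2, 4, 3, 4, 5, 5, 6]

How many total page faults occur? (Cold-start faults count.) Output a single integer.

Answer: 7

Derivation:
Step 0: ref 4 → FAULT, frames=[4,-,-]
Step 1: ref 5 → FAULT, frames=[4,5,-]
Step 2: ref 4 → HIT, frames=[4,5,-]
Step 3: ref 5 → HIT, frames=[4,5,-]
Step 4: ref 2 → FAULT, frames=[4,5,2]
Step 5: ref 4 → HIT, frames=[4,5,2]
Step 6: ref 3 → FAULT (evict 4), frames=[3,5,2]
Step 7: ref 4 → FAULT (evict 5), frames=[3,4,2]
Step 8: ref 5 → FAULT (evict 2), frames=[3,4,5]
Step 9: ref 5 → HIT, frames=[3,4,5]
Step 10: ref 6 → FAULT (evict 3), frames=[6,4,5]
Total faults: 7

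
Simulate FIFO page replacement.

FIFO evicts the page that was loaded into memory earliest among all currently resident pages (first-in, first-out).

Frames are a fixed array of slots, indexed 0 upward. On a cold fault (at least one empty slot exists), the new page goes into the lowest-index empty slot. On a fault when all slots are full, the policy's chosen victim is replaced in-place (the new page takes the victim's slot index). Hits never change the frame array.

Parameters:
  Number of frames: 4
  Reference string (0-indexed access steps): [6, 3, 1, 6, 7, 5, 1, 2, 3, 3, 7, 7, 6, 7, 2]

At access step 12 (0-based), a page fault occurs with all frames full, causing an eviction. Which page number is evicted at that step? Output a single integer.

Step 0: ref 6 -> FAULT, frames=[6,-,-,-]
Step 1: ref 3 -> FAULT, frames=[6,3,-,-]
Step 2: ref 1 -> FAULT, frames=[6,3,1,-]
Step 3: ref 6 -> HIT, frames=[6,3,1,-]
Step 4: ref 7 -> FAULT, frames=[6,3,1,7]
Step 5: ref 5 -> FAULT, evict 6, frames=[5,3,1,7]
Step 6: ref 1 -> HIT, frames=[5,3,1,7]
Step 7: ref 2 -> FAULT, evict 3, frames=[5,2,1,7]
Step 8: ref 3 -> FAULT, evict 1, frames=[5,2,3,7]
Step 9: ref 3 -> HIT, frames=[5,2,3,7]
Step 10: ref 7 -> HIT, frames=[5,2,3,7]
Step 11: ref 7 -> HIT, frames=[5,2,3,7]
Step 12: ref 6 -> FAULT, evict 7, frames=[5,2,3,6]
At step 12: evicted page 7

Answer: 7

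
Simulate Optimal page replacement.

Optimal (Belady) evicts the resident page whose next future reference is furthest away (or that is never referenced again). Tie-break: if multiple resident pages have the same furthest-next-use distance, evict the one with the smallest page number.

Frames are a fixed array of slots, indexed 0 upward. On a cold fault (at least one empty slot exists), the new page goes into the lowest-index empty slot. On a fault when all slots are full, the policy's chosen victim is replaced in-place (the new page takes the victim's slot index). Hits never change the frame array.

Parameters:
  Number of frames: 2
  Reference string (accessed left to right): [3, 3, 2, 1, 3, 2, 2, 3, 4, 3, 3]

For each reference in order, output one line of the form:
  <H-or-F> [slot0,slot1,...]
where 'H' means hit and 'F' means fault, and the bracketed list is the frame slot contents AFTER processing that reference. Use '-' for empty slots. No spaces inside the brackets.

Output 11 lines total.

F [3,-]
H [3,-]
F [3,2]
F [3,1]
H [3,1]
F [3,2]
H [3,2]
H [3,2]
F [3,4]
H [3,4]
H [3,4]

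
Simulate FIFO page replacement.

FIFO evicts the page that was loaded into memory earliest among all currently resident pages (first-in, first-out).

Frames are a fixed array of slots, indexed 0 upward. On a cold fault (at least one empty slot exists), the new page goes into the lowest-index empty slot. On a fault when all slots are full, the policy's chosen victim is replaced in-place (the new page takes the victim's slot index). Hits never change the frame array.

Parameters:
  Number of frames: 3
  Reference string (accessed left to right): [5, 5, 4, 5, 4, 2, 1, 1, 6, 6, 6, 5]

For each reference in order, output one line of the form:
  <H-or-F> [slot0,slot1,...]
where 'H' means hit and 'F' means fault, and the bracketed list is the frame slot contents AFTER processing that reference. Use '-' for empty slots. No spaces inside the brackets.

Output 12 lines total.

F [5,-,-]
H [5,-,-]
F [5,4,-]
H [5,4,-]
H [5,4,-]
F [5,4,2]
F [1,4,2]
H [1,4,2]
F [1,6,2]
H [1,6,2]
H [1,6,2]
F [1,6,5]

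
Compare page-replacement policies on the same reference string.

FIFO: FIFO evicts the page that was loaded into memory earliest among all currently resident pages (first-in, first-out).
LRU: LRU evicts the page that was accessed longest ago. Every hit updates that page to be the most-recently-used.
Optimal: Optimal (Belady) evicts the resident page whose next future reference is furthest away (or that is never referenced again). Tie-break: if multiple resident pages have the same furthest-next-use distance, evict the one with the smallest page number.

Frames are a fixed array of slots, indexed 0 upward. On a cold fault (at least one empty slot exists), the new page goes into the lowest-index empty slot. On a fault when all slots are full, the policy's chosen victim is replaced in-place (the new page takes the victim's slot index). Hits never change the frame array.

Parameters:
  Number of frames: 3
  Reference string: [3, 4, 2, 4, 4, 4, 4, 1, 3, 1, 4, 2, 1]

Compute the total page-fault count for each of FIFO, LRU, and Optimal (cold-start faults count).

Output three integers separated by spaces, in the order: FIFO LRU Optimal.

--- FIFO ---
  step 0: ref 3 -> FAULT, frames=[3,-,-] (faults so far: 1)
  step 1: ref 4 -> FAULT, frames=[3,4,-] (faults so far: 2)
  step 2: ref 2 -> FAULT, frames=[3,4,2] (faults so far: 3)
  step 3: ref 4 -> HIT, frames=[3,4,2] (faults so far: 3)
  step 4: ref 4 -> HIT, frames=[3,4,2] (faults so far: 3)
  step 5: ref 4 -> HIT, frames=[3,4,2] (faults so far: 3)
  step 6: ref 4 -> HIT, frames=[3,4,2] (faults so far: 3)
  step 7: ref 1 -> FAULT, evict 3, frames=[1,4,2] (faults so far: 4)
  step 8: ref 3 -> FAULT, evict 4, frames=[1,3,2] (faults so far: 5)
  step 9: ref 1 -> HIT, frames=[1,3,2] (faults so far: 5)
  step 10: ref 4 -> FAULT, evict 2, frames=[1,3,4] (faults so far: 6)
  step 11: ref 2 -> FAULT, evict 1, frames=[2,3,4] (faults so far: 7)
  step 12: ref 1 -> FAULT, evict 3, frames=[2,1,4] (faults so far: 8)
  FIFO total faults: 8
--- LRU ---
  step 0: ref 3 -> FAULT, frames=[3,-,-] (faults so far: 1)
  step 1: ref 4 -> FAULT, frames=[3,4,-] (faults so far: 2)
  step 2: ref 2 -> FAULT, frames=[3,4,2] (faults so far: 3)
  step 3: ref 4 -> HIT, frames=[3,4,2] (faults so far: 3)
  step 4: ref 4 -> HIT, frames=[3,4,2] (faults so far: 3)
  step 5: ref 4 -> HIT, frames=[3,4,2] (faults so far: 3)
  step 6: ref 4 -> HIT, frames=[3,4,2] (faults so far: 3)
  step 7: ref 1 -> FAULT, evict 3, frames=[1,4,2] (faults so far: 4)
  step 8: ref 3 -> FAULT, evict 2, frames=[1,4,3] (faults so far: 5)
  step 9: ref 1 -> HIT, frames=[1,4,3] (faults so far: 5)
  step 10: ref 4 -> HIT, frames=[1,4,3] (faults so far: 5)
  step 11: ref 2 -> FAULT, evict 3, frames=[1,4,2] (faults so far: 6)
  step 12: ref 1 -> HIT, frames=[1,4,2] (faults so far: 6)
  LRU total faults: 6
--- Optimal ---
  step 0: ref 3 -> FAULT, frames=[3,-,-] (faults so far: 1)
  step 1: ref 4 -> FAULT, frames=[3,4,-] (faults so far: 2)
  step 2: ref 2 -> FAULT, frames=[3,4,2] (faults so far: 3)
  step 3: ref 4 -> HIT, frames=[3,4,2] (faults so far: 3)
  step 4: ref 4 -> HIT, frames=[3,4,2] (faults so far: 3)
  step 5: ref 4 -> HIT, frames=[3,4,2] (faults so far: 3)
  step 6: ref 4 -> HIT, frames=[3,4,2] (faults so far: 3)
  step 7: ref 1 -> FAULT, evict 2, frames=[3,4,1] (faults so far: 4)
  step 8: ref 3 -> HIT, frames=[3,4,1] (faults so far: 4)
  step 9: ref 1 -> HIT, frames=[3,4,1] (faults so far: 4)
  step 10: ref 4 -> HIT, frames=[3,4,1] (faults so far: 4)
  step 11: ref 2 -> FAULT, evict 3, frames=[2,4,1] (faults so far: 5)
  step 12: ref 1 -> HIT, frames=[2,4,1] (faults so far: 5)
  Optimal total faults: 5

Answer: 8 6 5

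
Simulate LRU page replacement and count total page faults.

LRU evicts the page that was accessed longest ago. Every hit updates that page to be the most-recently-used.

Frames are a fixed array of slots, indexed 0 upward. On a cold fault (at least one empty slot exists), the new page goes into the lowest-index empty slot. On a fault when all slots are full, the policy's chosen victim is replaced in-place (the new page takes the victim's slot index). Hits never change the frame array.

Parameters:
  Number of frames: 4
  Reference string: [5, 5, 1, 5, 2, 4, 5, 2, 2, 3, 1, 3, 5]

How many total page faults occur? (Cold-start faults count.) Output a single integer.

Answer: 6

Derivation:
Step 0: ref 5 → FAULT, frames=[5,-,-,-]
Step 1: ref 5 → HIT, frames=[5,-,-,-]
Step 2: ref 1 → FAULT, frames=[5,1,-,-]
Step 3: ref 5 → HIT, frames=[5,1,-,-]
Step 4: ref 2 → FAULT, frames=[5,1,2,-]
Step 5: ref 4 → FAULT, frames=[5,1,2,4]
Step 6: ref 5 → HIT, frames=[5,1,2,4]
Step 7: ref 2 → HIT, frames=[5,1,2,4]
Step 8: ref 2 → HIT, frames=[5,1,2,4]
Step 9: ref 3 → FAULT (evict 1), frames=[5,3,2,4]
Step 10: ref 1 → FAULT (evict 4), frames=[5,3,2,1]
Step 11: ref 3 → HIT, frames=[5,3,2,1]
Step 12: ref 5 → HIT, frames=[5,3,2,1]
Total faults: 6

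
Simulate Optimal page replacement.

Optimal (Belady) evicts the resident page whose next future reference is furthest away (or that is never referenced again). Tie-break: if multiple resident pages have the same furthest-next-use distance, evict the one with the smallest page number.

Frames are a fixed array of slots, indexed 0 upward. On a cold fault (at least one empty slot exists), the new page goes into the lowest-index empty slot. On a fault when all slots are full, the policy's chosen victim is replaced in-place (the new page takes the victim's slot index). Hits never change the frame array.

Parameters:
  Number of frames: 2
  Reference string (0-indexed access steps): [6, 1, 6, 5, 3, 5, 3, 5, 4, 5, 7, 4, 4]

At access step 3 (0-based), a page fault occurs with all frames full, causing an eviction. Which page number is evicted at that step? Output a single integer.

Step 0: ref 6 -> FAULT, frames=[6,-]
Step 1: ref 1 -> FAULT, frames=[6,1]
Step 2: ref 6 -> HIT, frames=[6,1]
Step 3: ref 5 -> FAULT, evict 1, frames=[6,5]
At step 3: evicted page 1

Answer: 1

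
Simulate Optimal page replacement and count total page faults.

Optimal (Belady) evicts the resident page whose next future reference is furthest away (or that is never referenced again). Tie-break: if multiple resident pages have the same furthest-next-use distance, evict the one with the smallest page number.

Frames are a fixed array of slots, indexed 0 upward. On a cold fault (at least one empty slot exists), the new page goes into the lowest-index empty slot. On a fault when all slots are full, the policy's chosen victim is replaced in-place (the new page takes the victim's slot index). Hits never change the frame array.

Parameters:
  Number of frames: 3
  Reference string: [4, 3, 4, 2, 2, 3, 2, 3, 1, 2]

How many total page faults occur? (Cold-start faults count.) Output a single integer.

Answer: 4

Derivation:
Step 0: ref 4 → FAULT, frames=[4,-,-]
Step 1: ref 3 → FAULT, frames=[4,3,-]
Step 2: ref 4 → HIT, frames=[4,3,-]
Step 3: ref 2 → FAULT, frames=[4,3,2]
Step 4: ref 2 → HIT, frames=[4,3,2]
Step 5: ref 3 → HIT, frames=[4,3,2]
Step 6: ref 2 → HIT, frames=[4,3,2]
Step 7: ref 3 → HIT, frames=[4,3,2]
Step 8: ref 1 → FAULT (evict 3), frames=[4,1,2]
Step 9: ref 2 → HIT, frames=[4,1,2]
Total faults: 4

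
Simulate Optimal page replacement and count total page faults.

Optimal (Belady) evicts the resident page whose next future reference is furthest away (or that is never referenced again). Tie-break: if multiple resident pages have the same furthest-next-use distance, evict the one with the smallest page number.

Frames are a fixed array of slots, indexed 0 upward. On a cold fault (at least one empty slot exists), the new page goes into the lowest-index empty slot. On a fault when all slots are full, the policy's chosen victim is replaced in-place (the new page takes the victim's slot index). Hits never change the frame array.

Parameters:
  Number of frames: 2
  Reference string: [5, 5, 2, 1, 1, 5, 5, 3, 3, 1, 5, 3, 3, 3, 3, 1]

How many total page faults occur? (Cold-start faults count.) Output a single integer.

Step 0: ref 5 → FAULT, frames=[5,-]
Step 1: ref 5 → HIT, frames=[5,-]
Step 2: ref 2 → FAULT, frames=[5,2]
Step 3: ref 1 → FAULT (evict 2), frames=[5,1]
Step 4: ref 1 → HIT, frames=[5,1]
Step 5: ref 5 → HIT, frames=[5,1]
Step 6: ref 5 → HIT, frames=[5,1]
Step 7: ref 3 → FAULT (evict 5), frames=[3,1]
Step 8: ref 3 → HIT, frames=[3,1]
Step 9: ref 1 → HIT, frames=[3,1]
Step 10: ref 5 → FAULT (evict 1), frames=[3,5]
Step 11: ref 3 → HIT, frames=[3,5]
Step 12: ref 3 → HIT, frames=[3,5]
Step 13: ref 3 → HIT, frames=[3,5]
Step 14: ref 3 → HIT, frames=[3,5]
Step 15: ref 1 → FAULT (evict 3), frames=[1,5]
Total faults: 6

Answer: 6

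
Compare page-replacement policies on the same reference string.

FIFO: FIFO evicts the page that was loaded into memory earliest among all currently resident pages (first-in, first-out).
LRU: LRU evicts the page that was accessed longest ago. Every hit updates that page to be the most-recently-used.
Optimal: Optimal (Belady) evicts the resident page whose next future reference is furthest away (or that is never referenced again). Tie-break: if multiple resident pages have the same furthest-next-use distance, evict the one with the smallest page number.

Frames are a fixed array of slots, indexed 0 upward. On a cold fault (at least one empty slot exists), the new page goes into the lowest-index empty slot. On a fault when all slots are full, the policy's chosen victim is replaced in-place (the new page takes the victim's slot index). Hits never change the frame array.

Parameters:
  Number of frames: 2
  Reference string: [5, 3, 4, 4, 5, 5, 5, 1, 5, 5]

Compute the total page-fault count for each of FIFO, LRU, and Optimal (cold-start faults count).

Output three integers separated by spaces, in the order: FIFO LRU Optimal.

--- FIFO ---
  step 0: ref 5 -> FAULT, frames=[5,-] (faults so far: 1)
  step 1: ref 3 -> FAULT, frames=[5,3] (faults so far: 2)
  step 2: ref 4 -> FAULT, evict 5, frames=[4,3] (faults so far: 3)
  step 3: ref 4 -> HIT, frames=[4,3] (faults so far: 3)
  step 4: ref 5 -> FAULT, evict 3, frames=[4,5] (faults so far: 4)
  step 5: ref 5 -> HIT, frames=[4,5] (faults so far: 4)
  step 6: ref 5 -> HIT, frames=[4,5] (faults so far: 4)
  step 7: ref 1 -> FAULT, evict 4, frames=[1,5] (faults so far: 5)
  step 8: ref 5 -> HIT, frames=[1,5] (faults so far: 5)
  step 9: ref 5 -> HIT, frames=[1,5] (faults so far: 5)
  FIFO total faults: 5
--- LRU ---
  step 0: ref 5 -> FAULT, frames=[5,-] (faults so far: 1)
  step 1: ref 3 -> FAULT, frames=[5,3] (faults so far: 2)
  step 2: ref 4 -> FAULT, evict 5, frames=[4,3] (faults so far: 3)
  step 3: ref 4 -> HIT, frames=[4,3] (faults so far: 3)
  step 4: ref 5 -> FAULT, evict 3, frames=[4,5] (faults so far: 4)
  step 5: ref 5 -> HIT, frames=[4,5] (faults so far: 4)
  step 6: ref 5 -> HIT, frames=[4,5] (faults so far: 4)
  step 7: ref 1 -> FAULT, evict 4, frames=[1,5] (faults so far: 5)
  step 8: ref 5 -> HIT, frames=[1,5] (faults so far: 5)
  step 9: ref 5 -> HIT, frames=[1,5] (faults so far: 5)
  LRU total faults: 5
--- Optimal ---
  step 0: ref 5 -> FAULT, frames=[5,-] (faults so far: 1)
  step 1: ref 3 -> FAULT, frames=[5,3] (faults so far: 2)
  step 2: ref 4 -> FAULT, evict 3, frames=[5,4] (faults so far: 3)
  step 3: ref 4 -> HIT, frames=[5,4] (faults so far: 3)
  step 4: ref 5 -> HIT, frames=[5,4] (faults so far: 3)
  step 5: ref 5 -> HIT, frames=[5,4] (faults so far: 3)
  step 6: ref 5 -> HIT, frames=[5,4] (faults so far: 3)
  step 7: ref 1 -> FAULT, evict 4, frames=[5,1] (faults so far: 4)
  step 8: ref 5 -> HIT, frames=[5,1] (faults so far: 4)
  step 9: ref 5 -> HIT, frames=[5,1] (faults so far: 4)
  Optimal total faults: 4

Answer: 5 5 4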